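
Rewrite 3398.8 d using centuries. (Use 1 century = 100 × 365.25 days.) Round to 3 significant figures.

0.0931 centuries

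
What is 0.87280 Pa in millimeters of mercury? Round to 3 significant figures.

0.00655 mmHg

1 Pa = 0.00750062 mmHg.
Thus 0.87280 × 0.00750062 ≈ 0.00655 mmHg.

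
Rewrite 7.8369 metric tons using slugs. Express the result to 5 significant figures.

1 metric ton = 68.5218 slugs.
Thus 7.8369 × 68.5218 ≈ 537.00 slug.

537.00 slug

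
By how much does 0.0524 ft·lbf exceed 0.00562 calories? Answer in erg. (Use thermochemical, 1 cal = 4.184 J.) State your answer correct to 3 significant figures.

475000 erg

0.0524 ft·lbf = 710449 erg and 0.00562 cal = 235141 erg.
710449 − 235141 ≈ 475000 erg.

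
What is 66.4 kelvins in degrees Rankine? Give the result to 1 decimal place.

119.5 degrees Rankine

°R = K × 9/5.
Applying the formula gives 119.5 °R.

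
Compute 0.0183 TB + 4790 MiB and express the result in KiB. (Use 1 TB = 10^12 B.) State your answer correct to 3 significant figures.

0.0183 TB = 1.78711e+7 KiB and 4790 MiB = 4.90496e+6 KiB.
1.78711e+7 + 4.90496e+6 ≈ 2.28e+7 KiB.

2.28e+7 KiB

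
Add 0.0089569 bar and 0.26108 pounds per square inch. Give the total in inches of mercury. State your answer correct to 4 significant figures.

0.7961 inHg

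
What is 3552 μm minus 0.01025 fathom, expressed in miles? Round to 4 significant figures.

-9.441e-6 mi

3552 μm = 2.20711e-6 mi and 0.01025 fathom = 1.16477e-5 mi.
2.20711e-6 − 1.16477e-5 ≈ -9.441e-6 mi.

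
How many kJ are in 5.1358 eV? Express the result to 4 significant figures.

8.228 × 10^-22 kJ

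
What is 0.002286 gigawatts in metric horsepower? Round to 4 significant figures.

1 GW = 1.35962 × 10^6 PS.
0.002286 × 1.35962 × 10^6 ≈ 3108 PS.

3108 PS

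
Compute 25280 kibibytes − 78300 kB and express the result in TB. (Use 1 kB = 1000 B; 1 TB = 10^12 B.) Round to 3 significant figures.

-5.24 × 10^-5 TB

25280 KiB = 2.58867 × 10^-5 TB and 78300 kB = 7.83000 × 10^-5 TB.
2.58867 × 10^-5 − 7.83000 × 10^-5 ≈ -5.24 × 10^-5 TB.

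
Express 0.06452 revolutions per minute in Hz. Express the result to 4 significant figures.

0.001075 Hz

1 rpm = 0.0166667 Hz.
Then 0.06452 × 0.0166667 ≈ 0.001075 Hz.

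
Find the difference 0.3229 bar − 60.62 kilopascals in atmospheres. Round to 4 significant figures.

0.3229 bar = 0.318678 atm and 60.62 kPa = 0.598273 atm.
0.318678 − 0.598273 ≈ -0.2796 atm.

-0.2796 atmospheres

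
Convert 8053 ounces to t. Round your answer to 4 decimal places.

0.2283 metric tons

1 ounce = 2.83495 × 10^-5 metric tons.
So 8053 × 2.83495 × 10^-5 ≈ 0.2283 t.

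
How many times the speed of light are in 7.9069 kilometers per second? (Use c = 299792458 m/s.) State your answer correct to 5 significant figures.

2.6375e-5 c

1 km/s = 3.33564e-6 c.
Then 7.9069 × 3.33564e-6 ≈ 2.6375e-5 c.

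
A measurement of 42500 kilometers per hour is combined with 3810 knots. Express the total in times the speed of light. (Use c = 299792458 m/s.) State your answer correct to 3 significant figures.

42500 km/h = 3.93791 × 10^-5 c and 3810 kn = 6.53797 × 10^-6 c.
3.93791 × 10^-5 + 6.53797 × 10^-6 ≈ 4.59 × 10^-5 c.

4.59 × 10^-5 c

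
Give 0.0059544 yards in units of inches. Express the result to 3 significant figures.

0.214 in

1 yd = 36.0000 in.
Then 0.0059544 × 36.0000 ≈ 0.214 in.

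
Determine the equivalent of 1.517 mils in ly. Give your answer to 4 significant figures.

4.073 × 10^-21 ly

1 mil = 2.68478 × 10^-21 ly.
Then 1.517 × 2.68478 × 10^-21 ≈ 4.073 × 10^-21 ly.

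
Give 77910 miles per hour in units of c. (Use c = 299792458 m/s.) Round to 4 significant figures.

0.0001162 times the speed of light

1 mile per hour = 1.49116e-9 c.
Then 77910 × 1.49116e-9 ≈ 0.0001162 c.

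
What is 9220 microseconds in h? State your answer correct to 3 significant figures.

2.56e-6 hours

1 microsecond = 2.77778e-10 h.
Then 9220 × 2.77778e-10 ≈ 2.56e-6 h.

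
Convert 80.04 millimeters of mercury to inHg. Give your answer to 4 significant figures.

3.151 inches of mercury

1 mmHg = 0.0393701 inches of mercury.
Thus 80.04 × 0.0393701 ≈ 3.151 inHg.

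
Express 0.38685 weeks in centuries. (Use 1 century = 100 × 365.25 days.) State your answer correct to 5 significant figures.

7.4140 × 10^-5 centuries

1 wk = 0.000191650 centuries.
0.38685 × 0.000191650 ≈ 7.4140 × 10^-5 century.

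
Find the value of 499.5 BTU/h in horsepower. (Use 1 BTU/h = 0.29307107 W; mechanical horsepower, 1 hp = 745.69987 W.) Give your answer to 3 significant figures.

1 BTU/h = 0.000393015 horsepower.
Thus 499.5 × 0.000393015 ≈ 0.196 hp.

0.196 horsepower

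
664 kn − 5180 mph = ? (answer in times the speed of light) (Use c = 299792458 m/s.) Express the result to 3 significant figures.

664 kn = 1.13943 × 10^-6 c and 5180 mph = 7.72423 × 10^-6 c.
1.13943 × 10^-6 − 7.72423 × 10^-6 ≈ -6.58 × 10^-6 c.

-6.58 × 10^-6 times the speed of light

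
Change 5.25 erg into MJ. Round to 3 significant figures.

5.25 × 10^-13 megajoules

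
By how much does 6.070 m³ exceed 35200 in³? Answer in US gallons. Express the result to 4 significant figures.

6.070 m³ = 1603.52 US gal and 35200 in³ = 152.381 US gal.
1603.52 − 152.381 ≈ 1451 US gal.

1451 US gal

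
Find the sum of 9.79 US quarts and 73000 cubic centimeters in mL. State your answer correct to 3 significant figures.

9.79 US qt = 9264.80 mL and 73000 cm³ = 73000.0 mL.
9264.80 + 73000.0 ≈ 82300 mL.

82300 milliliters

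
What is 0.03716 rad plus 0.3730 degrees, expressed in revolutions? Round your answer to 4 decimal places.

0.0070 rev

0.03716 rad = 0.00591420 rev and 0.3730 ° = 0.00103611 rev.
0.00591420 + 0.00103611 ≈ 0.0070 rev.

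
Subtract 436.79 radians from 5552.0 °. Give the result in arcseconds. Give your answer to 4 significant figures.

-7.011 × 10^7 arcsec

5552.0 ° = 1.99872 × 10^7 arcsec and 436.79 rad = 9.00944 × 10^7 arcsec.
1.99872 × 10^7 − 9.00944 × 10^7 ≈ -7.011 × 10^7 arcsec.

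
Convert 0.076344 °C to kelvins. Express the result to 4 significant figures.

273.2 kelvins

K = °C + 273.15.
Applying the formula gives 273.2 K.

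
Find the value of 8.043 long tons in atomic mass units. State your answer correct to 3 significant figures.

4.92e+30 u

1 long ton = 6.11878e+29 u.
8.043 × 6.11878e+29 ≈ 4.92e+30 u.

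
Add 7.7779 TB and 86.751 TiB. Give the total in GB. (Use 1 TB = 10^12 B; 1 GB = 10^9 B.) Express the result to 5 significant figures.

103160 GB

7.7779 TB = 7777.90 GB and 86.751 TiB = 95383.7 GB.
7777.90 + 95383.7 ≈ 103160 GB.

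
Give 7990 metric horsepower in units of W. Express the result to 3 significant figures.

1 PS = 735.499 W.
Thus 7990 × 735.499 ≈ 5.88 × 10^6 W.

5.88 × 10^6 W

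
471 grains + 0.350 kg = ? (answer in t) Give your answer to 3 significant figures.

471 gr = 3.05203 × 10^-5 t and 0.350 kg = 0.000350000 t.
3.05203 × 10^-5 + 0.000350000 ≈ 0.000381 t.

0.000381 t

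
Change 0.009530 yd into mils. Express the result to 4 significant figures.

1 yard = 36000.0 mil.
Thus 0.009530 × 36000.0 ≈ 343.1 mil.

343.1 mils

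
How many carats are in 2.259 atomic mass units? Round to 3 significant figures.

1.88e-23 ct

1 atomic mass unit = 8.30270e-24 carats.
Thus 2.259 × 8.30270e-24 ≈ 1.88e-23 ct.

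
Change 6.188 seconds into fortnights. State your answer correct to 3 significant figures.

5.12 × 10^-6 fortnights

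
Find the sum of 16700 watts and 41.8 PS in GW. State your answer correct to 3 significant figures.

4.74 × 10^-5 GW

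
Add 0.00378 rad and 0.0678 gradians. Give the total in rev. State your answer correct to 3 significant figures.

0.00378 rad = 0.000601606 rev and 0.0678 grad = 0.000169500 rev.
0.000601606 + 0.000169500 ≈ 0.000771 rev.

0.000771 rev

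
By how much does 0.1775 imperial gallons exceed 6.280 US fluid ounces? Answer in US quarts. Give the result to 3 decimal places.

0.656 US quarts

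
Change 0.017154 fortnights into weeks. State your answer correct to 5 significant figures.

0.034308 weeks

1 fortnight = 2.00000 weeks.
Then 0.017154 × 2.00000 ≈ 0.034308 wk.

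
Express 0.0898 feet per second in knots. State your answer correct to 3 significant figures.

1 foot per second = 0.592484 kn.
So 0.0898 × 0.592484 ≈ 0.0532 kn.

0.0532 kn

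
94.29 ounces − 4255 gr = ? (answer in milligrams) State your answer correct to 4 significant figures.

94.29 oz = 2.67308 × 10^6 mg and 4255 gr = 275719 mg.
2.67308 × 10^6 − 275719 ≈ 2.397 × 10^6 mg.

2.397 × 10^6 milligrams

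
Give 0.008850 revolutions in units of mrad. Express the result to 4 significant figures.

55.61 mrad

1 revolution = 6283.19 mrad.
0.008850 × 6283.19 ≈ 55.61 mrad.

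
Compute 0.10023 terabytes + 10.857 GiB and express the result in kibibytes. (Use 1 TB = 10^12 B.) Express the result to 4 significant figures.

0.10023 TB = 9.78809e+7 KiB and 10.857 GiB = 1.13844e+7 KiB.
9.78809e+7 + 1.13844e+7 ≈ 1.093e+8 KiB.

1.093e+8 kibibytes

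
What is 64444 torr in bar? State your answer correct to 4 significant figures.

85.92 bar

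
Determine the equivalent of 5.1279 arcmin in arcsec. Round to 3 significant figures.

1 arcminute = 60.0000 arcseconds.
Thus 5.1279 × 60.0000 ≈ 308 arcsec.

308 arcsec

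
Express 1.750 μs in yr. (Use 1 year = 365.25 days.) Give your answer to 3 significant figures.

5.55e-14 yr

1 microsecond = 3.16881e-14 years.
Thus 1.750 × 3.16881e-14 ≈ 5.55e-14 yr.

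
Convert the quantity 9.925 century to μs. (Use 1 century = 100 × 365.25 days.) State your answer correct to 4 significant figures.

1 century = 3.15576e+15 microseconds.
9.925 × 3.15576e+15 ≈ 3.132e+16 μs.

3.132e+16 microseconds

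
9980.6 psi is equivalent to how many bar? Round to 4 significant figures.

688.1 bar

1 psi = 0.0689476 bar.
9980.6 × 0.0689476 ≈ 688.1 bar.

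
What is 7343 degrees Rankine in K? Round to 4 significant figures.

°R = K × 9/5.
Applying the formula gives 4079 K.

4079 K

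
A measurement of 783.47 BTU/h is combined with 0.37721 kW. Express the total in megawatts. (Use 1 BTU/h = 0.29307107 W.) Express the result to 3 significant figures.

0.000607 megawatts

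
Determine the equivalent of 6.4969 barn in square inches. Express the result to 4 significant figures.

1.007 × 10^-24 in²

1 barn = 1.55000 × 10^-25 square inches.
So 6.4969 × 1.55000 × 10^-25 ≈ 1.007 × 10^-24 in².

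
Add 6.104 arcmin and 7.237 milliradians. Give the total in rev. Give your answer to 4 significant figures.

0.001434 rev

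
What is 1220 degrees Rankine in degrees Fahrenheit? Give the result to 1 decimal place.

760.3 °F

°R = °F + 459.67.
Applying the formula gives 760.3 °F.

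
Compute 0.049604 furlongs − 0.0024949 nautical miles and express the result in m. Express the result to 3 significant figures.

0.049604 furlong = 9.97874 m and 0.0024949 nmi = 4.62055 m.
9.97874 − 4.62055 ≈ 5.36 m.

5.36 m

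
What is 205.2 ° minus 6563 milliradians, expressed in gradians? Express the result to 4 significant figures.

205.2 ° = 228.000 grad and 6563 mrad = 417.814 grad.
228.000 − 417.814 ≈ -189.8 grad.

-189.8 grad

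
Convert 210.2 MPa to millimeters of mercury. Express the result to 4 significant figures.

1.577 × 10^6 millimeters of mercury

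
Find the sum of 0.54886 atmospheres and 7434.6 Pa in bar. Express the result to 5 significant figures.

0.63048 bar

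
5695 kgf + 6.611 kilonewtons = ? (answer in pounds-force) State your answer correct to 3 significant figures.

14000 lbf

5695 kgf = 12555.3 lbf and 6.611 kN = 1486.21 lbf.
12555.3 + 1486.21 ≈ 14000 lbf.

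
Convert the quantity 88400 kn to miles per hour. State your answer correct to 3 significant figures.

1 kn = 1.15078 mph.
88400 × 1.15078 ≈ 102000 mph.

102000 mph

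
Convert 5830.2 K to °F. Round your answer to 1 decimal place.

K = (°F + 459.67) × 5/9.
Applying the formula gives 10034.7 °F.

10034.7 degrees Fahrenheit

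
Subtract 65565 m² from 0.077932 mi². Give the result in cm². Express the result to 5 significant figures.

0.077932 mi² = 2.01843 × 10^9 cm² and 65565 m² = 6.55650 × 10^8 cm².
2.01843 × 10^9 − 6.55650 × 10^8 ≈ 1.3628 × 10^9 cm².

1.3628 × 10^9 square centimeters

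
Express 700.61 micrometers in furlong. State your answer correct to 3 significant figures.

1 micrometer = 4.97097e-9 furlong.
700.61 × 4.97097e-9 ≈ 3.48e-6 furlong.

3.48e-6 furlong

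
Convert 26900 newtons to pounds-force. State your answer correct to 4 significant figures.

6047 lbf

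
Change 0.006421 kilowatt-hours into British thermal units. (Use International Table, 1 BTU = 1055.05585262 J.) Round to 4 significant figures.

1 kWh = 3412.14 BTU.
Thus 0.006421 × 3412.14 ≈ 21.91 BTU.

21.91 British thermal units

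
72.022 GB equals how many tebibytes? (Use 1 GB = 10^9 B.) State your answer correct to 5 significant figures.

0.065504 TiB

1 gigabyte = 0.000909495 TiB.
So 72.022 × 0.000909495 ≈ 0.065504 TiB.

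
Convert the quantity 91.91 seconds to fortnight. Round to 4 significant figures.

1 second = 8.26720 × 10^-7 fortnights.
Thus 91.91 × 8.26720 × 10^-7 ≈ 7.598 × 10^-5 fortnight.

7.598 × 10^-5 fortnights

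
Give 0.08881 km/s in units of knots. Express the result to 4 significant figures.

172.6 kn

1 km/s = 1943.84 kn.
So 0.08881 × 1943.84 ≈ 172.6 kn.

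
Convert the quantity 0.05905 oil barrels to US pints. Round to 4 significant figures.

19.84 US pints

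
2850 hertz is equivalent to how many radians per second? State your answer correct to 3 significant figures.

17900 rad/s

1 hertz = 6.28319 rad/s.
Then 2850 × 6.28319 ≈ 17900 rad/s.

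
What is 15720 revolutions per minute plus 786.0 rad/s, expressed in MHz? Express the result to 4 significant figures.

15720 rpm = 0.000262000 MHz and 786.0 rad/s = 0.000125096 MHz.
0.000262000 + 0.000125096 ≈ 0.0003871 MHz.

0.0003871 MHz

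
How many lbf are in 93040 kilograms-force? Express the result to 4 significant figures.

205100 pounds-force

1 kilogram-force = 2.20462 pounds-force.
Thus 93040 × 2.20462 ≈ 205100 lbf.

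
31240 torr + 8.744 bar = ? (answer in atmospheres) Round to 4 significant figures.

49.73 atm

31240 torr = 41.1053 atm and 8.744 bar = 8.62966 atm.
41.1053 + 8.62966 ≈ 49.73 atm.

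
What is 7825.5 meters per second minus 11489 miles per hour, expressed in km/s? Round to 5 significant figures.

7825.5 m/s = 7.82550 km/s and 11489 mph = 5.13604 km/s.
7.82550 − 5.13604 ≈ 2.6895 km/s.

2.6895 kilometers per second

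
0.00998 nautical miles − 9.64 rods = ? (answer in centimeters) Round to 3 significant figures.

0.00998 nmi = 1848.30 cm and 9.64 rod = 4848.15 cm.
1848.30 − 4848.15 ≈ -3000 cm.

-3000 centimeters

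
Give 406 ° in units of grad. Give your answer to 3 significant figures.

451 grad

1 degree = 1.11111 gradians.
So 406 × 1.11111 ≈ 451 grad.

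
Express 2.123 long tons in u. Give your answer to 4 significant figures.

1.299e+30 u

1 long ton = 6.11878e+29 u.
Then 2.123 × 6.11878e+29 ≈ 1.299e+30 u.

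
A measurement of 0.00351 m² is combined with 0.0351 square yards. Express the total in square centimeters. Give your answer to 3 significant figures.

329 square centimeters

0.00351 m² = 35.1000 cm² and 0.0351 yd² = 293.481 cm².
35.1000 + 293.481 ≈ 329 cm².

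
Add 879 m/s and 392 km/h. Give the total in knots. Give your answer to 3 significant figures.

1920 knots

879 m/s = 1708.64 kn and 392 km/h = 211.663 kn.
1708.64 + 211.663 ≈ 1920 kn.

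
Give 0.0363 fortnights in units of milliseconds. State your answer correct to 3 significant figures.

1 fortnight = 1.20960e+9 ms.
Thus 0.0363 × 1.20960e+9 ≈ 4.39e+7 ms.

4.39e+7 ms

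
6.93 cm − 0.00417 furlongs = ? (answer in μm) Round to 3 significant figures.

6.93 cm = 69300.0 μm and 0.00417 furlong = 838871 μm.
69300.0 − 838871 ≈ -770000 μm.

-770000 μm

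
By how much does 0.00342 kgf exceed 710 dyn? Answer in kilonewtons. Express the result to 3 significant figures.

2.64 × 10^-5 kilonewtons

0.00342 kgf = 3.35387 × 10^-5 kN and 710 dyn = 7.10000 × 10^-6 kN.
3.35387 × 10^-5 − 7.10000 × 10^-6 ≈ 2.64 × 10^-5 kN.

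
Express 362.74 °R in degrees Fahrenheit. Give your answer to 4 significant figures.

-96.93 °F

°R = °F + 459.67.
Applying the formula gives -96.93 °F.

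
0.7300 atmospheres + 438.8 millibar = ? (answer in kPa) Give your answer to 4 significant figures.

0.7300 atm = 73.96725 kPa and 438.8 mbar = 43.88000 kPa.
73.96725 + 43.88000 ≈ 117.8 kPa.

117.8 kPa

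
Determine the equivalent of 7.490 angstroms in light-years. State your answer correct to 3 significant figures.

7.92 × 10^-26 ly

1 Å = 1.05700 × 10^-26 ly.
Then 7.490 × 1.05700 × 10^-26 ≈ 7.92 × 10^-26 ly.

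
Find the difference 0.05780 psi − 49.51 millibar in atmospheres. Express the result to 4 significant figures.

0.05780 psi = 0.00393306 atm and 49.51 mbar = 0.0488626 atm.
0.00393306 − 0.0488626 ≈ -0.04493 atm.

-0.04493 atmospheres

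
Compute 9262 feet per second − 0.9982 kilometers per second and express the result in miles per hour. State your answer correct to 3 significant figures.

9262 ft/s = 6315.00 mph and 0.9982 km/s = 2232.91 mph.
6315.00 − 2232.91 ≈ 4080 mph.

4080 miles per hour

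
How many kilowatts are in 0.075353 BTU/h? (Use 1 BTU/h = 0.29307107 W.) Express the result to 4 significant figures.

2.208e-5 kilowatts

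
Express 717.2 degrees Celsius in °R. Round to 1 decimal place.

°R = (°C + 273.15) × 9/5.
Applying the formula gives 1782.6 °R.

1782.6 °R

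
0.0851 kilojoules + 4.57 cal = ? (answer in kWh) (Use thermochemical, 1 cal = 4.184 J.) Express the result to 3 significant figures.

2.90e-5 kWh

0.0851 kJ = 2.36389e-5 kWh and 4.57 cal = 5.31136e-6 kWh.
2.36389e-5 + 5.31136e-6 ≈ 2.90e-5 kWh.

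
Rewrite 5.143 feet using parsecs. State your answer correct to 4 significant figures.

1 foot = 9.87790 × 10^-18 parsecs.
Thus 5.143 × 9.87790 × 10^-18 ≈ 5.080 × 10^-17 pc.

5.080 × 10^-17 parsecs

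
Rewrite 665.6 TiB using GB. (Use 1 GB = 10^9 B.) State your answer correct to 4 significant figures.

731800 GB

1 tebibyte = 1099.51 gigabytes.
665.6 × 1099.51 ≈ 731800 GB.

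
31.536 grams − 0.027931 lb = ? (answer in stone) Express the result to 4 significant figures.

31.536 g = 0.00496607 st and 0.027931 lb = 0.00199507 st.
0.00496607 − 0.00199507 ≈ 0.002971 st.

0.002971 st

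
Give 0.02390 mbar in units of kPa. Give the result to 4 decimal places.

1 millibar = 0.100000 kilopascals.
0.02390 × 0.100000 ≈ 0.0024 kPa.

0.0024 kPa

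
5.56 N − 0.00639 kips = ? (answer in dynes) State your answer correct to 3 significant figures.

-2.29e+6 dyn

5.56 N = 556000 dyn and 0.00639 kip = 2.84241e+6 dyn.
556000 − 2.84241e+6 ≈ -2.29e+6 dyn.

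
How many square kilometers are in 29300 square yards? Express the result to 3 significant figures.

1 square yard = 8.36127e-7 km².
So 29300 × 8.36127e-7 ≈ 0.0245 km².

0.0245 square kilometers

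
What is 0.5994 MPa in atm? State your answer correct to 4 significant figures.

5.916 atm

1 megapascal = 9.86923 atm.
So 0.5994 × 9.86923 ≈ 5.916 atm.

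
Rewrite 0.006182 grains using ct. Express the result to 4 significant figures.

0.002003 carats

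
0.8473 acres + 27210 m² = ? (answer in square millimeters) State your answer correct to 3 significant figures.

3.06e+10 mm²

0.8473 acre = 3.42890e+9 mm² and 27210 m² = 2.72100e+10 mm².
3.42890e+9 + 2.72100e+10 ≈ 3.06e+10 mm².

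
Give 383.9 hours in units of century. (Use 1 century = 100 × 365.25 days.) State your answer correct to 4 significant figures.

1 hour = 1.14077 × 10^-6 century.
Then 383.9 × 1.14077 × 10^-6 ≈ 0.0004379 century.

0.0004379 century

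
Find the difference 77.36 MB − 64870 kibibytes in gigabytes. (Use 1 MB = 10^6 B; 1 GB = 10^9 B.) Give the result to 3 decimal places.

77.36 MB = 0.0773600 GB and 64870 KiB = 0.0664269 GB.
0.0773600 − 0.0664269 ≈ 0.011 GB.

0.011 GB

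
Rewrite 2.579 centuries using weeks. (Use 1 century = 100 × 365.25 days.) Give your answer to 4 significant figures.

13460 wk

1 century = 5217.86 weeks.
Then 2.579 × 5217.86 ≈ 13460 wk.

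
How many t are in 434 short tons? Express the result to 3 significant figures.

1 short ton = 0.907185 t.
So 434 × 0.907185 ≈ 394 t.

394 metric tons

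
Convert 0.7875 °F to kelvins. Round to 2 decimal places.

255.81 kelvins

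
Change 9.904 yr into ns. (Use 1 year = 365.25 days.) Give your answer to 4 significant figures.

3.125 × 10^17 ns

1 yr = 3.15576 × 10^16 ns.
Then 9.904 × 3.15576 × 10^16 ≈ 3.125 × 10^17 ns.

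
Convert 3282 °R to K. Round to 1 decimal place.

1823.3 kelvins

°R = K × 9/5.
Applying the formula gives 1823.3 K.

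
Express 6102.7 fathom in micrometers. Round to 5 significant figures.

1 fathom = 1.82880 × 10^6 micrometers.
6102.7 × 1.82880 × 10^6 ≈ 1.1161 × 10^10 μm.

1.1161 × 10^10 μm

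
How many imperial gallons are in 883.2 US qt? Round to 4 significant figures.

1 US qt = 0.208169 imp gal.
883.2 × 0.208169 ≈ 183.9 imp gal.

183.9 imperial gallons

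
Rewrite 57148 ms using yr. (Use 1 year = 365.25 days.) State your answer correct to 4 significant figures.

1 millisecond = 3.16881e-11 years.
So 57148 × 3.16881e-11 ≈ 1.811e-6 yr.

1.811e-6 yr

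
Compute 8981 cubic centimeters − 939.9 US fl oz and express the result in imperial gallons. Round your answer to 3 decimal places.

8981 cm³ = 1.97554 imp gal and 939.9 US fl oz = 6.11430 imp gal.
1.97554 − 6.11430 ≈ -4.139 imp gal.

-4.139 imp gal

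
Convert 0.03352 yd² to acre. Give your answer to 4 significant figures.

6.926e-6 acres

1 square yard = 0.000206612 acre.
Then 0.03352 × 0.000206612 ≈ 6.926e-6 acre.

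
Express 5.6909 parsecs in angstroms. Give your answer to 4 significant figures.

1 parsec = 3.08568 × 10^26 angstroms.
Thus 5.6909 × 3.08568 × 10^26 ≈ 1.756 × 10^27 Å.

1.756 × 10^27 angstroms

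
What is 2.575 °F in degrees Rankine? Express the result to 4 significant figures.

462.2 °R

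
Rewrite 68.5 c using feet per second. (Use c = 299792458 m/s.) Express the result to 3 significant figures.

6.74e+10 feet per second

1 speed of light = 9.83571e+8 feet per second.
Then 68.5 × 9.83571e+8 ≈ 6.74e+10 ft/s.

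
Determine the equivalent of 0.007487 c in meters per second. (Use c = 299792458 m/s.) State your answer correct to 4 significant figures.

2.245 × 10^6 meters per second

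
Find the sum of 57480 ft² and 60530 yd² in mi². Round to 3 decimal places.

0.022 square miles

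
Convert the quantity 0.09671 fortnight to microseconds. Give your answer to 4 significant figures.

1 fortnight = 1.20960e+12 microseconds.
0.09671 × 1.20960e+12 ≈ 1.170e+11 μs.

1.170e+11 μs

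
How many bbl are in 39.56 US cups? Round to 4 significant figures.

0.05887 oil barrels

1 US cup = 0.00148810 bbl.
39.56 × 0.00148810 ≈ 0.05887 bbl.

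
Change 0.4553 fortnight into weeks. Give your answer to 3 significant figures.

1 fortnight = 2.00000 wk.
Then 0.4553 × 2.00000 ≈ 0.911 wk.

0.911 wk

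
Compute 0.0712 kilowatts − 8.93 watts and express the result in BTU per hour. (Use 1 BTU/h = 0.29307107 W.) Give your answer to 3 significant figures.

0.0712 kW = 242.944 BTU/h and 8.93 W = 30.4704 BTU/h.
242.944 − 30.4704 ≈ 212 BTU/h.

212 BTU/h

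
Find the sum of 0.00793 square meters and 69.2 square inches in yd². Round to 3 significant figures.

0.0629 yd²

0.00793 m² = 0.00948420 yd² and 69.2 in² = 0.0533951 yd².
0.00948420 + 0.0533951 ≈ 0.0629 yd².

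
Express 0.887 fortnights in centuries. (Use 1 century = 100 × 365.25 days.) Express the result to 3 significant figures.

0.000340 century

1 fortnight = 0.000383299 century.
So 0.887 × 0.000383299 ≈ 0.000340 century.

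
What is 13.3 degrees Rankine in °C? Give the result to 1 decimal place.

-265.8 degrees Celsius

°R = (°C + 273.15) × 9/5.
Applying the formula gives -265.8 °C.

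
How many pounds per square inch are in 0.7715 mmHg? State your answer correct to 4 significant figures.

1 mmHg = 0.0193368 psi.
Thus 0.7715 × 0.0193368 ≈ 0.01492 psi.

0.01492 psi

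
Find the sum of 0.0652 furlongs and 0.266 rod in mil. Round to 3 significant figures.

0.0652 furlong = 516384 mil and 0.266 rod = 52668.0 mil.
516384 + 52668.0 ≈ 569000 mil.

569000 mil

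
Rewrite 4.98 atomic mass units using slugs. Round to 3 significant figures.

1 u = 1.13783e-28 slugs.
So 4.98 × 1.13783e-28 ≈ 5.67e-28 slug.

5.67e-28 slug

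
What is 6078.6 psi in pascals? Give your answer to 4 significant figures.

1 psi = 6894.76 Pa.
Thus 6078.6 × 6894.76 ≈ 4.191e+7 Pa.

4.191e+7 Pa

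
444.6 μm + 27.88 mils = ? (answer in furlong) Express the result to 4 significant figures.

444.6 μm = 2.21009e-6 furlong and 27.88 mil = 3.52020e-6 furlong.
2.21009e-6 + 3.52020e-6 ≈ 5.730e-6 furlong.

5.730e-6 furlong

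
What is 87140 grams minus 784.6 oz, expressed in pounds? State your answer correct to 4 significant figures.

87140 g = 192.111 lb and 784.6 oz = 49.0375 lb.
192.111 − 49.0375 ≈ 143.1 lb.

143.1 pounds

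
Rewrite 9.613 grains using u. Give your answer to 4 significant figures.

3.751 × 10^23 atomic mass units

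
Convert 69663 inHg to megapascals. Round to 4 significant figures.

1 inHg = 0.00338639 MPa.
Thus 69663 × 0.00338639 ≈ 235.9 MPa.

235.9 MPa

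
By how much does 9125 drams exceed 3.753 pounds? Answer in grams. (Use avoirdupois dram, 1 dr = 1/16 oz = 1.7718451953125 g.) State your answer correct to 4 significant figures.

9125 dr = 16168.1 g and 3.753 lb = 1702.33 g.
16168.1 − 1702.33 ≈ 14470 g.

14470 grams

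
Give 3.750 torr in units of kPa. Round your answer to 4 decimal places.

0.5000 kilopascals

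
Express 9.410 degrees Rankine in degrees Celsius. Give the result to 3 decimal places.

°R = (°C + 273.15) × 9/5.
Applying the formula gives -267.922 °C.

-267.922 °C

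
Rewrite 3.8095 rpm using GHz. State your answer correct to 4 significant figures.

1 revolution per minute = 1.66667e-11 GHz.
Then 3.8095 × 1.66667e-11 ≈ 6.349e-11 GHz.

6.349e-11 GHz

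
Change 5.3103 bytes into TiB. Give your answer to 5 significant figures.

1 B = 9.09495e-13 TiB.
5.3103 × 9.09495e-13 ≈ 4.8297e-12 TiB.

4.8297e-12 TiB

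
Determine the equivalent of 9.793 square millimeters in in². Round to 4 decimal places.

0.0152 in²

1 mm² = 0.00155000 in².
So 9.793 × 0.00155000 ≈ 0.0152 in².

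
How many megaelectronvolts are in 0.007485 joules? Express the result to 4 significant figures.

1 J = 6.24151e+12 MeV.
So 0.007485 × 6.24151e+12 ≈ 4.672e+10 MeV.

4.672e+10 MeV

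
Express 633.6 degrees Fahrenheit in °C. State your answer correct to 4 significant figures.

334.2 degrees Celsius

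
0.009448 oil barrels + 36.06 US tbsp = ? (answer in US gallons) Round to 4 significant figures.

0.009448 bbl = 0.396816 US gal and 36.06 US tbsp = 0.140859 US gal.
0.396816 + 0.140859 ≈ 0.5377 US gal.

0.5377 US gal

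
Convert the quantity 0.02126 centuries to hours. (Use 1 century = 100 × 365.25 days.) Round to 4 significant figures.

18640 h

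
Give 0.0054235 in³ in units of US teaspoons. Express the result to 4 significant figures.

0.01803 US teaspoons

1 in³ = 3.32468 US tsp.
Thus 0.0054235 × 3.32468 ≈ 0.01803 US tsp.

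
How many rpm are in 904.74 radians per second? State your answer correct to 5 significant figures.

8639.6 rpm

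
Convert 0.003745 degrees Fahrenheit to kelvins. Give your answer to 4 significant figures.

K = (°F + 459.67) × 5/9.
Applying the formula gives 255.4 K.

255.4 K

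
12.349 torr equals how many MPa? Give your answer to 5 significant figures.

0.0016464 megapascals

1 torr = 0.000133322 MPa.
12.349 × 0.000133322 ≈ 0.0016464 MPa.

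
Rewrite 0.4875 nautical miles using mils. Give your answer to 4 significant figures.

3.555e+7 mils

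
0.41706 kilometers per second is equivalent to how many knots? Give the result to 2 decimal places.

1 kilometer per second = 1943.84 kn.
Thus 0.41706 × 1943.84 ≈ 810.70 kn.

810.70 kn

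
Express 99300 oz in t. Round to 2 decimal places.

1 ounce = 2.83495 × 10^-5 t.
So 99300 × 2.83495 × 10^-5 ≈ 2.82 t.

2.82 metric tons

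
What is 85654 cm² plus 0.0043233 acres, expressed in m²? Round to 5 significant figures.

26.061 square meters

85654 cm² = 8.56540 m² and 0.0043233 acre = 17.4958 m².
8.56540 + 17.4958 ≈ 26.061 m².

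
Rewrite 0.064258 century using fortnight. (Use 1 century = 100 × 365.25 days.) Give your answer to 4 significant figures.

167.6 fortnight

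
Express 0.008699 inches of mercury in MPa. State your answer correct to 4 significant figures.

1 inHg = 0.00338639 megapascals.
Thus 0.008699 × 0.00338639 ≈ 2.946e-5 MPa.

2.946e-5 megapascals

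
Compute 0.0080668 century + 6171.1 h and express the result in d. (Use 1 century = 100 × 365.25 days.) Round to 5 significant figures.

0.0080668 century = 294.640 d and 6171.1 h = 257.129 d.
294.640 + 257.129 ≈ 551.77 d.

551.77 days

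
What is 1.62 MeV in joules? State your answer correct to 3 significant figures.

1 MeV = 1.60218e-13 joules.
Thus 1.62 × 1.60218e-13 ≈ 2.60e-13 J.

2.60e-13 joules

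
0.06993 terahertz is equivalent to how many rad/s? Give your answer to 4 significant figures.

1 THz = 6.28319 × 10^12 rad/s.
So 0.06993 × 6.28319 × 10^12 ≈ 4.394 × 10^11 rad/s.

4.394 × 10^11 rad/s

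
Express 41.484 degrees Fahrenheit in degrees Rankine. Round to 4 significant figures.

°R = °F + 459.67.
Applying the formula gives 501.2 °R.

501.2 °R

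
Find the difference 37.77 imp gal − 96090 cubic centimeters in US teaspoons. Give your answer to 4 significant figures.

37.77 imp gal = 34836.4 US tsp and 96090 cm³ = 19495.1 US tsp.
34836.4 − 19495.1 ≈ 15340 US tsp.

15340 US teaspoons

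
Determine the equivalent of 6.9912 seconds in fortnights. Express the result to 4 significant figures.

1 s = 8.26720 × 10^-7 fortnight.
Then 6.9912 × 8.26720 × 10^-7 ≈ 5.780 × 10^-6 fortnight.

5.780 × 10^-6 fortnight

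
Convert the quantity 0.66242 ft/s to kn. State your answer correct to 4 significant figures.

0.3925 knots

1 foot per second = 0.592484 kn.
So 0.66242 × 0.592484 ≈ 0.3925 kn.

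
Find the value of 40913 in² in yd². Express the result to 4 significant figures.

31.57 square yards

1 in² = 0.000771605 square yards.
Then 40913 × 0.000771605 ≈ 31.57 yd².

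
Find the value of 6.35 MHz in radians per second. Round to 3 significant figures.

1 megahertz = 6.28319 × 10^6 rad/s.
Then 6.35 × 6.28319 × 10^6 ≈ 3.99 × 10^7 rad/s.

3.99 × 10^7 radians per second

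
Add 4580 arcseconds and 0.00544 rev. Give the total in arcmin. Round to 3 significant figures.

4580 arcsec = 76.3333 arcmin and 0.00544 rev = 117.504 arcmin.
76.3333 + 117.504 ≈ 194 arcmin.

194 arcmin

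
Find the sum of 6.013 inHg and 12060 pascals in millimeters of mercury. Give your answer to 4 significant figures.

6.013 inHg = 152.730 mmHg and 12060 Pa = 90.4574 mmHg.
152.730 + 90.4574 ≈ 243.2 mmHg.

243.2 mmHg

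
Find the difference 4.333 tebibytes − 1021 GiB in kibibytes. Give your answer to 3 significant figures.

4.333 TiB = 4.65252e+9 KiB and 1021 GiB = 1.07060e+9 KiB.
4.65252e+9 − 1.07060e+9 ≈ 3.58e+9 KiB.

3.58e+9 KiB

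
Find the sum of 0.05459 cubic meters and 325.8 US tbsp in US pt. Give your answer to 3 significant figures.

126 US pt

0.05459 m³ = 115.3692 US pt and 325.8 US tbsp = 10.18125 US pt.
115.3692 + 10.18125 ≈ 126 US pt.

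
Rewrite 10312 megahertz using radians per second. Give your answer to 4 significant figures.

6.479e+10 rad/s

1 MHz = 6.28319e+6 rad/s.
Then 10312 × 6.28319e+6 ≈ 6.479e+10 rad/s.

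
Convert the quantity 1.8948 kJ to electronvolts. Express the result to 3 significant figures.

1 kJ = 6.24151e+21 eV.
So 1.8948 × 6.24151e+21 ≈ 1.18e+22 eV.

1.18e+22 eV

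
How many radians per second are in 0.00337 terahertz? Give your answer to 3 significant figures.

2.12e+10 radians per second

1 THz = 6.28319e+12 rad/s.
Thus 0.00337 × 6.28319e+12 ≈ 2.12e+10 rad/s.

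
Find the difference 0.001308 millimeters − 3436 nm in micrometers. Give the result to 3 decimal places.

0.001308 mm = 1.30800 μm and 3436 nm = 3.43600 μm.
1.30800 − 3.43600 ≈ -2.128 μm.

-2.128 μm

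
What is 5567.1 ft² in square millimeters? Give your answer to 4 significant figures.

1 ft² = 92903.0 square millimeters.
Thus 5567.1 × 92903.0 ≈ 5.172e+8 mm².

5.172e+8 mm²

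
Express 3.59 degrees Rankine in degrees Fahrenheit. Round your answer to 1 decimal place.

°R = °F + 459.67.
Applying the formula gives -456.1 °F.

-456.1 degrees Fahrenheit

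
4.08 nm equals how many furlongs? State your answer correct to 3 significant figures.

1 nm = 4.97097e-12 furlongs.
4.08 × 4.97097e-12 ≈ 2.03e-11 furlong.

2.03e-11 furlong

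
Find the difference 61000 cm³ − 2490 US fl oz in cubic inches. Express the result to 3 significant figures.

-771 in³

61000 cm³ = 3722.45 in³ and 2490 US fl oz = 4493.67 in³.
3722.45 − 4493.67 ≈ -771 in³.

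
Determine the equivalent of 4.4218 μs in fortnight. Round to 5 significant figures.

1 microsecond = 8.26720 × 10^-13 fortnight.
Thus 4.4218 × 8.26720 × 10^-13 ≈ 3.6556 × 10^-12 fortnight.

3.6556 × 10^-12 fortnights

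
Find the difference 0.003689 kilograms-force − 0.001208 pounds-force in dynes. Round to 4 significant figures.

3080 dyn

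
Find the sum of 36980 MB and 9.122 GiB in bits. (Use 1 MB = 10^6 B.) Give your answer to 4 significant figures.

3.742 × 10^11 bit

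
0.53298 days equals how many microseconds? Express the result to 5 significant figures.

1 day = 8.64000 × 10^10 μs.
Thus 0.53298 × 8.64000 × 10^10 ≈ 4.6049 × 10^10 μs.

4.6049 × 10^10 μs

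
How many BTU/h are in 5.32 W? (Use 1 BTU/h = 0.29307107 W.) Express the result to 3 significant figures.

18.2 BTU/h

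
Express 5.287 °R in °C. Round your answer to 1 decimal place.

°R = (°C + 273.15) × 9/5.
Applying the formula gives -270.2 °C.

-270.2 °C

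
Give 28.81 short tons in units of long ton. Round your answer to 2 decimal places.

25.72 long ton

1 short ton = 0.892857 long ton.
28.81 × 0.892857 ≈ 25.72 long ton.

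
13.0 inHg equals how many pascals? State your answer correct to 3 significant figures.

1 inch of mercury = 3386.39 Pa.
Then 13.0 × 3386.39 ≈ 44000 Pa.

44000 Pa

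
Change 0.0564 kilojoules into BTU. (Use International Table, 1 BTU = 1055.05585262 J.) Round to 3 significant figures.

0.0535 BTU

1 kilojoule = 0.947817 British thermal units.
Then 0.0564 × 0.947817 ≈ 0.0535 BTU.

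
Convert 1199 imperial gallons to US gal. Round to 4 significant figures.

1440 US gal

1 imp gal = 1.20095 US gal.
1199 × 1.20095 ≈ 1440 US gal.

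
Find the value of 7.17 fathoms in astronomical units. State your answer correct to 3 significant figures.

1 fathom = 1.22248e-11 au.
7.17 × 1.22248e-11 ≈ 8.77e-11 au.

8.77e-11 au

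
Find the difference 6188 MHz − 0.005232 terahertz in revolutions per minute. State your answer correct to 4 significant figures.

6188 MHz = 3.71280 × 10^11 rpm and 0.005232 THz = 3.13920 × 10^11 rpm.
3.71280 × 10^11 − 3.13920 × 10^11 ≈ 5.736 × 10^10 rpm.

5.736 × 10^10 rpm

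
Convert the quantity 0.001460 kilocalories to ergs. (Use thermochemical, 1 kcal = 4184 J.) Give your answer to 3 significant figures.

6.11 × 10^7 ergs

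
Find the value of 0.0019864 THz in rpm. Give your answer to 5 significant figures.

1.1918 × 10^11 rpm

1 THz = 6.00000 × 10^13 rpm.
So 0.0019864 × 6.00000 × 10^13 ≈ 1.1918 × 10^11 rpm.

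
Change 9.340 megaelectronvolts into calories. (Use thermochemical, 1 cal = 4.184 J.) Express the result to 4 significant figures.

3.577 × 10^-13 cal

1 MeV = 3.82929 × 10^-14 calories.
Thus 9.340 × 3.82929 × 10^-14 ≈ 3.577 × 10^-13 cal.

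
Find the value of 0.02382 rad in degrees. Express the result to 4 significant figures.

1 rad = 57.2958 °.
0.02382 × 57.2958 ≈ 1.365 °.

1.365 °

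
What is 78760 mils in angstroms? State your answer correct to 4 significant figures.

1 mil = 254000 angstroms.
Then 78760 × 254000 ≈ 2.001e+10 Å.

2.001e+10 angstroms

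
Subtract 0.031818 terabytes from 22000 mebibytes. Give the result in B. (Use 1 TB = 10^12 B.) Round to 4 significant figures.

22000 MiB = 2.30687e+10 B and 0.031818 TB = 3.18180e+10 B.
2.30687e+10 − 3.18180e+10 ≈ -8.749e+9 B.

-8.749e+9 B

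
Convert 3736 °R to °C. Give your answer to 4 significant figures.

1802 °C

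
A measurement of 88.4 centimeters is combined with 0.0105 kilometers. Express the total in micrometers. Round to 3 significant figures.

88.4 cm = 884000 μm and 0.0105 km = 1.05000e+7 μm.
884000 + 1.05000e+7 ≈ 1.14e+7 μm.

1.14e+7 micrometers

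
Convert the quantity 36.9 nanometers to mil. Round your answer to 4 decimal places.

0.0015 mils

1 nanometer = 3.93701 × 10^-5 mil.
36.9 × 3.93701 × 10^-5 ≈ 0.0015 mil.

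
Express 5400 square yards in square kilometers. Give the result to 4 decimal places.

0.0045 km²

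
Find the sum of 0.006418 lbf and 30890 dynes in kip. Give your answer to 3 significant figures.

7.59 × 10^-5 kips

0.006418 lbf = 6.41800 × 10^-6 kip and 30890 dyn = 6.94435 × 10^-5 kip.
6.41800 × 10^-6 + 6.94435 × 10^-5 ≈ 7.59 × 10^-5 kip.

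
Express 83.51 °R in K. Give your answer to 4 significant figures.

46.39 K

°R = K × 9/5.
Applying the formula gives 46.39 K.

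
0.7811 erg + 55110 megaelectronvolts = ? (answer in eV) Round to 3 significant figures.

5.43 × 10^11 eV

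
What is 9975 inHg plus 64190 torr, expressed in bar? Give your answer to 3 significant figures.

423 bar

9975 inHg = 337.792 bar and 64190 torr = 85.5796 bar.
337.792 + 85.5796 ≈ 423 bar.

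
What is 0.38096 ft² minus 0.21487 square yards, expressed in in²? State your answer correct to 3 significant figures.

0.38096 ft² = 54.8582 in² and 0.21487 yd² = 278.472 in².
54.8582 − 278.472 ≈ -224 in².

-224 square inches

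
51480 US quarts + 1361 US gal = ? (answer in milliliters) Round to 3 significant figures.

51480 US qt = 4.87182 × 10^7 mL and 1361 US gal = 5.15195 × 10^6 mL.
4.87182 × 10^7 + 5.15195 × 10^6 ≈ 5.39 × 10^7 mL.

5.39 × 10^7 mL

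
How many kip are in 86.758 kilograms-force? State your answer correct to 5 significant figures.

0.19127 kip

1 kilogram-force = 0.00220462 kips.
So 86.758 × 0.00220462 ≈ 0.19127 kip.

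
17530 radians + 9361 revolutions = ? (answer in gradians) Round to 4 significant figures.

4.860 × 10^6 grad

17530 rad = 1.11599 × 10^6 grad and 9361 rev = 3.74440 × 10^6 grad.
1.11599 × 10^6 + 3.74440 × 10^6 ≈ 4.860 × 10^6 grad.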